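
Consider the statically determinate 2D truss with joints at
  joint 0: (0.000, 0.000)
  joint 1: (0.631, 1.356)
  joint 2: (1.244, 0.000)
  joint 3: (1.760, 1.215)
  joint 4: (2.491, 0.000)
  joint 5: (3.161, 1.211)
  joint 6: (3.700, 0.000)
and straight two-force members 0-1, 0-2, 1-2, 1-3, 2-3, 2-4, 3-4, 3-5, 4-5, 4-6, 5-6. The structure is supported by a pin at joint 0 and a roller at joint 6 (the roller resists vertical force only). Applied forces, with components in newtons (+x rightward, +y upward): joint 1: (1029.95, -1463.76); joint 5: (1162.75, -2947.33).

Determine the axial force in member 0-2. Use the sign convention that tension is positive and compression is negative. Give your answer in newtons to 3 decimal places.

2604.737

N=7 nodes, M=11 members, R=3 reactions → 2N=14, M+R=14
member 0 (0-1): L=1.4956, (cx,cy)=(0.4219,0.9066)
member 1 (0-2): L=1.2440, (cx,cy)=(1.0000,0.0000)
member 2 (1-2): L=1.4881, (cx,cy)=(0.4119,-0.9112)
member 3 (1-3): L=1.1378, (cx,cy)=(0.9923,-0.1239)
member 4 (2-3): L=1.3200, (cx,cy)=(0.3909,0.9204)
member 5 (2-4): L=1.2470, (cx,cy)=(1.0000,0.0000)
member 6 (3-4): L=1.4180, (cx,cy)=(0.5155,-0.8569)
member 7 (3-5): L=1.4010, (cx,cy)=(1.0000,-0.0029)
member 8 (4-5): L=1.3840, (cx,cy)=(0.4841,0.8750)
member 9 (4-6): L=1.2090, (cx,cy)=(1.0000,0.0000)
member 10 (5-6): L=1.3255, (cx,cy)=(0.4066,-0.9136)
solve A·x = −loads:
  F[0-1] = -976.6307 N (compression)
  F[0-2] = +2604.7375 N (tension)
  F[1-2] = -463.1643 N (compression)
  F[1-3] = -1260.9167 N (compression)
  F[2-3] = +458.5262 N (tension)
  F[2-4] = +2234.7089 N (tension)
  F[3-4] = -672.4860 N (compression)
  F[3-5] = -725.2734 N (compression)
  F[4-5] = +658.5461 N (tension)
  F[4-6] = +1569.2127 N (tension)
  F[5-6] = -3859.0831 N (compression)
  Rx@0 = -2192.7000 N
  Ry@0 = +885.4562 N
  Ry@6 = +3525.6338 N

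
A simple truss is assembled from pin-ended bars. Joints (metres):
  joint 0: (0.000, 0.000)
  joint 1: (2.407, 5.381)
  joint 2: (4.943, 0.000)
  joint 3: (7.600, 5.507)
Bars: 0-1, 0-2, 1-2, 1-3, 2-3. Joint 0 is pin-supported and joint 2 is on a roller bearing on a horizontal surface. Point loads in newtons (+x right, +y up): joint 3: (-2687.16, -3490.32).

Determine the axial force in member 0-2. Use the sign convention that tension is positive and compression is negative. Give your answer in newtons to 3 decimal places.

N=4 nodes, M=5 members, R=3 reactions → 2N=8, M+R=8
member 0 (0-1): L=5.8948, (cx,cy)=(0.4083,0.9128)
member 1 (0-2): L=4.9430, (cx,cy)=(1.0000,0.0000)
member 2 (1-2): L=5.9487, (cx,cy)=(0.4263,-0.9046)
member 3 (1-3): L=5.1945, (cx,cy)=(0.9997,0.0243)
member 4 (2-3): L=6.1145, (cx,cy)=(0.4345,0.9007)
solve A·x = −loads:
  F[0-1] = -1224.3406 N (compression)
  F[0-2] = -2187.2309 N (compression)
  F[1-2] = +1208.2964 N (tension)
  F[1-3] = -1015.3428 N (compression)
  F[2-3] = -3847.9851 N (compression)
  Rx@0 = +2687.1600 N
  Ry@0 = +1117.6229 N
  Ry@2 = +2372.6971 N

-2187.231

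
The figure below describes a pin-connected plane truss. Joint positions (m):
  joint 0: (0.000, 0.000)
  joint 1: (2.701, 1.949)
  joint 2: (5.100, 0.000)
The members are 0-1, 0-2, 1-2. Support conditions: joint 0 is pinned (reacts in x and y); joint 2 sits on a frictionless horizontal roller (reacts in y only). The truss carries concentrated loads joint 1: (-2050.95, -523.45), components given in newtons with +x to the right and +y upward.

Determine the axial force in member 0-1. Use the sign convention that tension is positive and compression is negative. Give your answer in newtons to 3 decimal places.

-1760.250

N=3 nodes, M=3 members, R=3 reactions → 2N=6, M+R=6
member 0 (0-1): L=3.3308, (cx,cy)=(0.8109,0.5852)
member 1 (0-2): L=5.1000, (cx,cy)=(1.0000,0.0000)
member 2 (1-2): L=3.0909, (cx,cy)=(0.7761,-0.6306)
solve A·x = −loads:
  F[0-1] = -1760.2498 N (compression)
  F[0-2] = -623.5202 N (compression)
  F[1-2] = +803.3566 N (tension)
  Rx@0 = +2050.9500 N
  Ry@0 = +1030.0114 N
  Ry@2 = -506.5614 N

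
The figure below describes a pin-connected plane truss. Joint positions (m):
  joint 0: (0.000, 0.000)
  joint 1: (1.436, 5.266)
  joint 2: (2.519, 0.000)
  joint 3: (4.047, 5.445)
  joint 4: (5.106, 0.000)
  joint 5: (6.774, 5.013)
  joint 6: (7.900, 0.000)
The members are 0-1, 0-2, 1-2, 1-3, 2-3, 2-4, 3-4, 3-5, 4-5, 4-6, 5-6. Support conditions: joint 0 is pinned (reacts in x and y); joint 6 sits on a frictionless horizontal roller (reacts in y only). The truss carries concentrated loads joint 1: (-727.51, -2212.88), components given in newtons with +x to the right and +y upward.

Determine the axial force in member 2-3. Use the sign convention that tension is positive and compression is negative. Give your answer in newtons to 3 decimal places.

N=7 nodes, M=11 members, R=3 reactions → 2N=14, M+R=14
member 0 (0-1): L=5.4583, (cx,cy)=(0.2631,0.9648)
member 1 (0-2): L=2.5190, (cx,cy)=(1.0000,0.0000)
member 2 (1-2): L=5.3762, (cx,cy)=(0.2014,-0.9795)
member 3 (1-3): L=2.6171, (cx,cy)=(0.9977,0.0684)
member 4 (2-3): L=5.6553, (cx,cy)=(0.2702,0.9628)
member 5 (2-4): L=2.5870, (cx,cy)=(1.0000,0.0000)
member 6 (3-4): L=5.5470, (cx,cy)=(0.1909,-0.9816)
member 7 (3-5): L=2.7610, (cx,cy)=(0.9877,-0.1565)
member 8 (4-5): L=5.2832, (cx,cy)=(0.3157,0.9489)
member 9 (4-6): L=2.7940, (cx,cy)=(1.0000,0.0000)
member 10 (5-6): L=5.1379, (cx,cy)=(0.2192,-0.9757)
solve A·x = −loads:
  F[0-1] = -2379.4064 N (compression)
  F[0-2] = -101.5205 N (compression)
  F[1-2] = +90.2690 N (tension)
  F[1-3] = +83.5321 N (tension)
  F[2-3] = -91.8341 N (compression)
  F[2-4] = -58.5241 N (compression)
  F[3-4] = +77.1884 N (tension)
  F[3-5] = +44.3338 N (tension)
  F[4-5] = -79.8528 N (compression)
  F[4-6] = -18.5769 N (compression)
  F[5-6] = +84.7660 N (tension)
  Rx@0 = +727.5100 N
  Ry@0 = +2295.5853 N
  Ry@6 = -82.7053 N

-91.834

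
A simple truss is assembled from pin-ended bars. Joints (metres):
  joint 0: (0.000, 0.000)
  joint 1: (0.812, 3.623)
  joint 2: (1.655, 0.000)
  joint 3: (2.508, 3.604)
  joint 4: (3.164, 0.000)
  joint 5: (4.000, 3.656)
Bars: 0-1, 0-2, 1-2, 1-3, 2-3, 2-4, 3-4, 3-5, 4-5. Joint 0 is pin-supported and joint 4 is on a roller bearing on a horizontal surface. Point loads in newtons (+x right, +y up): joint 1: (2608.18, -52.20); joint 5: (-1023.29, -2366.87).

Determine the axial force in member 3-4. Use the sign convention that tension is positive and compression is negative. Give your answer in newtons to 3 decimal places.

-2500.267

N=6 nodes, M=9 members, R=3 reactions → 2N=12, M+R=12
member 0 (0-1): L=3.7129, (cx,cy)=(0.2187,0.9758)
member 1 (0-2): L=1.6550, (cx,cy)=(1.0000,0.0000)
member 2 (1-2): L=3.7198, (cx,cy)=(0.2266,-0.9740)
member 3 (1-3): L=1.6961, (cx,cy)=(0.9999,-0.0112)
member 4 (2-3): L=3.7036, (cx,cy)=(0.2303,0.9731)
member 5 (2-4): L=1.5090, (cx,cy)=(1.0000,0.0000)
member 6 (3-4): L=3.6632, (cx,cy)=(0.1791,-0.9838)
member 7 (3-5): L=1.4929, (cx,cy)=(0.9994,0.0348)
member 8 (4-5): L=3.7504, (cx,cy)=(0.2229,0.9748)
solve A·x = −loads:
  F[0-1] = +2450.0221 N (tension)
  F[0-2] = +1049.0746 N (tension)
  F[1-2] = -2490.8276 N (compression)
  F[1-3] = -1507.9725 N (compression)
  F[2-3] = +2493.0455 N (tension)
  F[2-4] = -89.6063 N (compression)
  F[3-4] = -2500.2665 N (compression)
  F[3-5] = -486.2370 N (compression)
  F[4-5] = -2410.5873 N (compression)
  Rx@0 = -1584.8900 N
  Ry@0 = -2390.7133 N
  Ry@4 = +4809.7833 N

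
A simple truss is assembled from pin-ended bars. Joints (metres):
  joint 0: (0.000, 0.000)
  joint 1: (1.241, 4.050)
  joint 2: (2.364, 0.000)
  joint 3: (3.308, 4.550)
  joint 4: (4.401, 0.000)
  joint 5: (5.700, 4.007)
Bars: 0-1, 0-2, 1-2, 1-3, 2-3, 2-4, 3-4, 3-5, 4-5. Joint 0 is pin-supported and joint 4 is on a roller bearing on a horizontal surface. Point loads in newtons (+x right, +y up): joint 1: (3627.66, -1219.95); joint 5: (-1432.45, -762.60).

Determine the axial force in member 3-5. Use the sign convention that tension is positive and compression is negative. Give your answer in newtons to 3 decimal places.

N=6 nodes, M=9 members, R=3 reactions → 2N=12, M+R=12
member 0 (0-1): L=4.2359, (cx,cy)=(0.2930,0.9561)
member 1 (0-2): L=2.3640, (cx,cy)=(1.0000,0.0000)
member 2 (1-2): L=4.2028, (cx,cy)=(0.2672,-0.9636)
member 3 (1-3): L=2.1266, (cx,cy)=(0.9720,0.2351)
member 4 (2-3): L=4.6469, (cx,cy)=(0.2031,0.9791)
member 5 (2-4): L=2.0370, (cx,cy)=(1.0000,0.0000)
member 6 (3-4): L=4.6794, (cx,cy)=(0.2336,-0.9723)
member 7 (3-5): L=2.4529, (cx,cy)=(0.9752,-0.2214)
member 8 (4-5): L=4.2123, (cx,cy)=(0.3084,0.9513)
solve A·x = −loads:
  F[0-1] = +1446.7530 N (tension)
  F[0-2] = +1771.3487 N (tension)
  F[1-2] = -3285.3129 N (compression)
  F[1-3] = -2393.0394 N (compression)
  F[2-3] = +3233.2798 N (tension)
  F[2-4] = +236.6773 N (tension)
  F[3-4] = -2419.5355 N (compression)
  F[3-5] = -1132.0722 N (compression)
  F[4-5] = -1065.1234 N (compression)
  Rx@0 = -2195.2100 N
  Ry@0 = -1383.2700 N
  Ry@4 = +3365.8200 N

-1132.072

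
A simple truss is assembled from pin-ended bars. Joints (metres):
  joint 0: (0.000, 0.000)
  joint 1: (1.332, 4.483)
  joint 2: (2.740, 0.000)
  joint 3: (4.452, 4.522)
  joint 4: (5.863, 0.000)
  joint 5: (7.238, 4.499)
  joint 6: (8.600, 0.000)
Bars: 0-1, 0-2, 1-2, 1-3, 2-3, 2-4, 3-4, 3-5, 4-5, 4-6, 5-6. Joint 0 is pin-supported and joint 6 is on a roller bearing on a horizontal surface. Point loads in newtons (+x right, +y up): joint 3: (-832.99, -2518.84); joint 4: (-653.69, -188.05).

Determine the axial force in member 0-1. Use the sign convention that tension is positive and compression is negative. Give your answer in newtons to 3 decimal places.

N=7 nodes, M=11 members, R=3 reactions → 2N=14, M+R=14
member 0 (0-1): L=4.6767, (cx,cy)=(0.2848,0.9586)
member 1 (0-2): L=2.7400, (cx,cy)=(1.0000,0.0000)
member 2 (1-2): L=4.6989, (cx,cy)=(0.2996,-0.9541)
member 3 (1-3): L=3.1202, (cx,cy)=(0.9999,0.0125)
member 4 (2-3): L=4.8352, (cx,cy)=(0.3541,0.9352)
member 5 (2-4): L=3.1230, (cx,cy)=(1.0000,0.0000)
member 6 (3-4): L=4.7370, (cx,cy)=(0.2979,-0.9546)
member 7 (3-5): L=2.7861, (cx,cy)=(1.0000,-0.0083)
member 8 (4-5): L=4.7044, (cx,cy)=(0.2923,0.9563)
member 9 (4-6): L=2.7370, (cx,cy)=(1.0000,0.0000)
member 10 (5-6): L=4.7006, (cx,cy)=(0.2897,-0.9571)
solve A·x = −loads:
  F[0-1] = -1786.7501 N (compression)
  F[0-2] = -977.7845 N (compression)
  F[1-2] = +1781.5739 N (tension)
  F[1-3] = -1042.8149 N (compression)
  F[2-3] = -1817.4475 N (compression)
  F[2-4] = +199.5536 N (tension)
  F[3-4] = -839.2065 N (compression)
  F[3-5] = -603.2929 N (compression)
  F[4-5] = +1034.3285 N (tension)
  F[4-6] = +300.9609 N (tension)
  F[5-6] = -1038.7003 N (compression)
  Rx@0 = +1486.6800 N
  Ry@0 = +1712.7467 N
  Ry@6 = +994.1433 N

-1786.750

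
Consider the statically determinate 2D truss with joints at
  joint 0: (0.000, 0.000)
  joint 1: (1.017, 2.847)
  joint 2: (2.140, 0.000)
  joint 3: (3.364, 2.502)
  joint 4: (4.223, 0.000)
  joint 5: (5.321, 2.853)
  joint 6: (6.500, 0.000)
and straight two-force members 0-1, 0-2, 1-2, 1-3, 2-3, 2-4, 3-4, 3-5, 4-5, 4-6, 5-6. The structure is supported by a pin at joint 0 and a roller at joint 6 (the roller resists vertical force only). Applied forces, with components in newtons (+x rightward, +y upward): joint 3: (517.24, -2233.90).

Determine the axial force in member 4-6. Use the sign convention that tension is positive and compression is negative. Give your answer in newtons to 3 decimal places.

N=7 nodes, M=11 members, R=3 reactions → 2N=14, M+R=14
member 0 (0-1): L=3.0232, (cx,cy)=(0.3364,0.9417)
member 1 (0-2): L=2.1400, (cx,cy)=(1.0000,0.0000)
member 2 (1-2): L=3.0605, (cx,cy)=(0.3669,-0.9302)
member 3 (1-3): L=2.3722, (cx,cy)=(0.9894,-0.1454)
member 4 (2-3): L=2.7854, (cx,cy)=(0.4394,0.8983)
member 5 (2-4): L=2.0830, (cx,cy)=(1.0000,0.0000)
member 6 (3-4): L=2.6454, (cx,cy)=(0.3247,-0.9458)
member 7 (3-5): L=1.9882, (cx,cy)=(0.9843,0.1765)
member 8 (4-5): L=3.0570, (cx,cy)=(0.3592,0.9333)
member 9 (4-6): L=2.2770, (cx,cy)=(1.0000,0.0000)
member 10 (5-6): L=3.0870, (cx,cy)=(0.3819,-0.9242)
solve A·x = −loads:
  F[0-1] = -933.0520 N (compression)
  F[0-2] = +831.1180 N (tension)
  F[1-2] = +1055.3504 N (tension)
  F[1-3] = -708.6584 N (compression)
  F[2-3] = -1092.9171 N (compression)
  F[2-4] = +1698.6376 N (tension)
  F[3-4] = -1653.1914 N (compression)
  F[3-5] = -1180.3514 N (compression)
  F[4-5] = +1675.4053 N (tension)
  F[4-6] = +560.0464 N (tension)
  F[5-6] = -1466.3873 N (compression)
  Rx@0 = -517.2400 N
  Ry@0 = +878.6732 N
  Ry@6 = +1355.2268 N

560.046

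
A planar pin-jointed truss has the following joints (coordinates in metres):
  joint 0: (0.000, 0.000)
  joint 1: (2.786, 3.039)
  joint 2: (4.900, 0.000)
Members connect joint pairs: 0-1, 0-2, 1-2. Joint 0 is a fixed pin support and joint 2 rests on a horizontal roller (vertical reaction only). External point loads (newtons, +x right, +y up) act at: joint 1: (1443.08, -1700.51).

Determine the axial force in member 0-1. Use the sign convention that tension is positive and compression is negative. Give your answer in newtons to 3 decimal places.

218.899

N=3 nodes, M=3 members, R=3 reactions → 2N=6, M+R=6
member 0 (0-1): L=4.1228, (cx,cy)=(0.6758,0.7371)
member 1 (0-2): L=4.9000, (cx,cy)=(1.0000,0.0000)
member 2 (1-2): L=3.7020, (cx,cy)=(0.5710,-0.8209)
solve A·x = −loads:
  F[0-1] = +218.8987 N (tension)
  F[0-2] = +1295.1575 N (tension)
  F[1-2] = -2268.0335 N (compression)
  Rx@0 = -1443.0800 N
  Ry@0 = -161.3555 N
  Ry@2 = +1861.8655 N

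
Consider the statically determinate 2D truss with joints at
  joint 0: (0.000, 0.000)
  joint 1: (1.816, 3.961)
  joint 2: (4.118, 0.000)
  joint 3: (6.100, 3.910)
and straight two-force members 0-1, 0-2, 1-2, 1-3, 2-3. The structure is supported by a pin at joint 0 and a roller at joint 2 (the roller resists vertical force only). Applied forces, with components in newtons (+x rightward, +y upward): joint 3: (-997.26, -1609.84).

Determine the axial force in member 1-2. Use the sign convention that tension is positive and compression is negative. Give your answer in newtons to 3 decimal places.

N=4 nodes, M=5 members, R=3 reactions → 2N=8, M+R=8
member 0 (0-1): L=4.3575, (cx,cy)=(0.4168,0.9090)
member 1 (0-2): L=4.1180, (cx,cy)=(1.0000,0.0000)
member 2 (1-2): L=4.5813, (cx,cy)=(0.5025,-0.8646)
member 3 (1-3): L=4.2843, (cx,cy)=(0.9999,-0.0119)
member 4 (2-3): L=4.3837, (cx,cy)=(0.4521,0.8919)
solve A·x = −loads:
  F[0-1] = -189.2921 N (compression)
  F[0-2] = -918.3711 N (compression)
  F[1-2] = +201.4986 N (tension)
  F[1-3] = -180.1492 N (compression)
  F[2-3] = -1807.2590 N (compression)
  Rx@0 = +997.2600 N
  Ry@0 = +172.0699 N
  Ry@2 = +1437.7701 N

201.499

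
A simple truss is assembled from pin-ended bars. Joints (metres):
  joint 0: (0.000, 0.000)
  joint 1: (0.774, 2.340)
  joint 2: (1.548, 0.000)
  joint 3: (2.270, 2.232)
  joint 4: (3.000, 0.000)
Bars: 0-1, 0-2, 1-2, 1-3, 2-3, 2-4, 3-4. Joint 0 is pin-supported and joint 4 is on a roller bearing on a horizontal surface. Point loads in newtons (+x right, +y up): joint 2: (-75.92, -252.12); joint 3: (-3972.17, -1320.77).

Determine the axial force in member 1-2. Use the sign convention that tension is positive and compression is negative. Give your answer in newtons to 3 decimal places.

N=5 nodes, M=7 members, R=3 reactions → 2N=10, M+R=10
member 0 (0-1): L=2.4647, (cx,cy)=(0.3140,0.9494)
member 1 (0-2): L=1.5480, (cx,cy)=(1.0000,0.0000)
member 2 (1-2): L=2.4647, (cx,cy)=(0.3140,-0.9494)
member 3 (1-3): L=1.4999, (cx,cy)=(0.9974,-0.0720)
member 4 (2-3): L=2.3459, (cx,cy)=(0.3078,0.9515)
member 5 (2-4): L=1.4520, (cx,cy)=(1.0000,0.0000)
member 6 (3-4): L=2.3483, (cx,cy)=(0.3109,-0.9505)
solve A·x = −loads:
  F[0-1] = -3579.8065 N (compression)
  F[0-2] = -2923.9020 N (compression)
  F[1-2] = +3754.9536 N (tension)
  F[1-3] = -2309.3731 N (compression)
  F[2-3] = -3481.8882 N (compression)
  F[2-4] = -597.1537 N (compression)
  F[3-4] = +1920.9903 N (tension)
  Rx@0 = +4048.0900 N
  Ry@0 = +3398.7079 N
  Ry@4 = -1825.8179 N

3754.954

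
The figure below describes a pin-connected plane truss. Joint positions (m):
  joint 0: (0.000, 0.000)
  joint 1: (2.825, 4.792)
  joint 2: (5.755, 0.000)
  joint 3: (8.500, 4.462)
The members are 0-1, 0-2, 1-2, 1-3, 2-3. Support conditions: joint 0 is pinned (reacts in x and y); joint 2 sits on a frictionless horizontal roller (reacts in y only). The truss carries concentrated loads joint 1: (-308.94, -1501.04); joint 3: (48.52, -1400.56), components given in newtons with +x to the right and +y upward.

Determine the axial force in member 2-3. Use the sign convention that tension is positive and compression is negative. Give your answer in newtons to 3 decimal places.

-1584.379

N=4 nodes, M=5 members, R=3 reactions → 2N=8, M+R=8
member 0 (0-1): L=5.5627, (cx,cy)=(0.5078,0.8614)
member 1 (0-2): L=5.7550, (cx,cy)=(1.0000,0.0000)
member 2 (1-2): L=5.6168, (cx,cy)=(0.5217,-0.8532)
member 3 (1-3): L=5.6846, (cx,cy)=(0.9983,-0.0581)
member 4 (2-3): L=5.2387, (cx,cy)=(0.5240,0.8517)
solve A·x = −loads:
  F[0-1] = -366.5969 N (compression)
  F[0-2] = -74.2457 N (compression)
  F[1-2] = -1449.1233 N (compression)
  F[1-3] = +880.1876 N (tension)
  F[2-3] = -1584.3788 N (compression)
  Rx@0 = +260.4200 N
  Ry@0 = +315.8044 N
  Ry@2 = +2585.7956 N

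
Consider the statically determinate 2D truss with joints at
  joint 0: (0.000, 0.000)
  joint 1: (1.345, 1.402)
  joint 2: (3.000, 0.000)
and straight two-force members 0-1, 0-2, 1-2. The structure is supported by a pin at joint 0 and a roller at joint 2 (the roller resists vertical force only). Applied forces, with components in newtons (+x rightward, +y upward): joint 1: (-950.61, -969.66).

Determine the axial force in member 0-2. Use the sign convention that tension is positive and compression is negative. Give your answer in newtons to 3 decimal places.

N=3 nodes, M=3 members, R=3 reactions → 2N=6, M+R=6
member 0 (0-1): L=1.9428, (cx,cy)=(0.6923,0.7216)
member 1 (0-2): L=3.0000, (cx,cy)=(1.0000,0.0000)
member 2 (1-2): L=2.1690, (cx,cy)=(0.7630,-0.6464)
solve A·x = −loads:
  F[0-1] = -1356.9131 N (compression)
  F[0-2] = -11.2389 N (compression)
  F[1-2] = +14.7296 N (tension)
  Rx@0 = +950.6100 N
  Ry@0 = +979.1808 N
  Ry@2 = -9.5208 N

-11.239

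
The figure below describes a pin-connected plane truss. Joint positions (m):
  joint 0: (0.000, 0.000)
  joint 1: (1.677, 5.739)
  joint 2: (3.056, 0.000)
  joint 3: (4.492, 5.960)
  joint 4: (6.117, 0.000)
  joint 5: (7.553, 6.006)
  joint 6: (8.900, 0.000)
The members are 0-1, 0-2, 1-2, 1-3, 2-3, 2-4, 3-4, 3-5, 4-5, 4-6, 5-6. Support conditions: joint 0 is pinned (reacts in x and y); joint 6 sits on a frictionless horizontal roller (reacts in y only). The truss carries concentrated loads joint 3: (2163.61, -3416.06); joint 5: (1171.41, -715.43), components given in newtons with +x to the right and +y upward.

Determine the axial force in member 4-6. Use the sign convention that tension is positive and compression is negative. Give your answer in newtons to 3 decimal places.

1025.096

N=7 nodes, M=11 members, R=3 reactions → 2N=14, M+R=14
member 0 (0-1): L=5.9790, (cx,cy)=(0.2805,0.9599)
member 1 (0-2): L=3.0560, (cx,cy)=(1.0000,0.0000)
member 2 (1-2): L=5.9024, (cx,cy)=(0.2336,-0.9723)
member 3 (1-3): L=2.8237, (cx,cy)=(0.9969,0.0783)
member 4 (2-3): L=6.1306, (cx,cy)=(0.2342,0.9722)
member 5 (2-4): L=3.0610, (cx,cy)=(1.0000,0.0000)
member 6 (3-4): L=6.1776, (cx,cy)=(0.2630,-0.9648)
member 7 (3-5): L=3.0613, (cx,cy)=(0.9999,0.0150)
member 8 (4-5): L=6.1753, (cx,cy)=(0.2325,0.9726)
member 9 (4-6): L=2.7830, (cx,cy)=(1.0000,0.0000)
member 10 (5-6): L=6.1552, (cx,cy)=(0.2188,-0.9758)
solve A·x = −loads:
  F[0-1] = +457.5726 N (tension)
  F[0-2] = +3206.6793 N (tension)
  F[1-2] = -433.1726 N (compression)
  F[1-3] = +230.2516 N (tension)
  F[2-3] = +433.2370 N (tension)
  F[2-4] = +3003.9948 N (tension)
  F[3-4] = -4008.1166 N (compression)
  F[3-5] = -778.3419 N (compression)
  F[4-5] = +3975.9542 N (tension)
  F[4-6] = +1025.0960 N (tension)
  F[5-6] = -4684.2371 N (compression)
  Rx@0 = -3335.0200 N
  Ry@0 = -439.2053 N
  Ry@6 = +4570.6953 N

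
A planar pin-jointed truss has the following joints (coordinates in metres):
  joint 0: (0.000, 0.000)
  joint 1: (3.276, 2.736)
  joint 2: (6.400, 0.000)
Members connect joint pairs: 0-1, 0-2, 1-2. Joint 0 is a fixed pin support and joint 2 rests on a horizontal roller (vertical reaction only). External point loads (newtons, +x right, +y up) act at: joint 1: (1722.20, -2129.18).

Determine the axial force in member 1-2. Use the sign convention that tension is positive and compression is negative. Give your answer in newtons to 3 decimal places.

N=3 nodes, M=3 members, R=3 reactions → 2N=6, M+R=6
member 0 (0-1): L=4.2682, (cx,cy)=(0.7675,0.6410)
member 1 (0-2): L=6.4000, (cx,cy)=(1.0000,0.0000)
member 2 (1-2): L=4.1527, (cx,cy)=(0.7523,-0.6588)
solve A·x = −loads:
  F[0-1] = -472.7910 N (compression)
  F[0-2] = +2085.0810 N (tension)
  F[1-2] = -2771.6885 N (compression)
  Rx@0 = -1722.2000 N
  Ry@0 = +303.0655 N
  Ry@2 = +1826.1145 N

-2771.689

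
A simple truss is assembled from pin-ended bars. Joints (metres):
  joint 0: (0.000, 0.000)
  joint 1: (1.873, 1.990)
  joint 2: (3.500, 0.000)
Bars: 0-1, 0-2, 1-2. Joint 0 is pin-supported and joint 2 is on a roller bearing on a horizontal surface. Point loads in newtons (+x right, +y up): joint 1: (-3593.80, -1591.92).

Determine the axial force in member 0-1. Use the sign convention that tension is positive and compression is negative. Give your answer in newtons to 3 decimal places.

N=3 nodes, M=3 members, R=3 reactions → 2N=6, M+R=6
member 0 (0-1): L=2.7328, (cx,cy)=(0.6854,0.7282)
member 1 (0-2): L=3.5000, (cx,cy)=(1.0000,0.0000)
member 2 (1-2): L=2.5705, (cx,cy)=(0.6330,-0.7742)
solve A·x = −loads:
  F[0-1] = -3822.2857 N (compression)
  F[0-2] = -974.0967 N (compression)
  F[1-2] = +1538.9488 N (tension)
  Rx@0 = +3593.8000 N
  Ry@0 = +2783.3474 N
  Ry@2 = -1191.4274 N

-3822.286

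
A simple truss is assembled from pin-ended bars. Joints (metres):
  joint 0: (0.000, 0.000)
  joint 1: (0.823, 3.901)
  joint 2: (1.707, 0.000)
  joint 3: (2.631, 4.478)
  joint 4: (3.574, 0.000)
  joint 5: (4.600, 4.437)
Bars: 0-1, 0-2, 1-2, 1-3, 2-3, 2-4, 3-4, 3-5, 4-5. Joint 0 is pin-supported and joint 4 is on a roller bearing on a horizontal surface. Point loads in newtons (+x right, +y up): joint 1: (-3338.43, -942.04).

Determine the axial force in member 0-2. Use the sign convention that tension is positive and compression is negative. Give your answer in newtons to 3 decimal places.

-2416.698

N=6 nodes, M=9 members, R=3 reactions → 2N=12, M+R=12
member 0 (0-1): L=3.9869, (cx,cy)=(0.2064,0.9785)
member 1 (0-2): L=1.7070, (cx,cy)=(1.0000,0.0000)
member 2 (1-2): L=3.9999, (cx,cy)=(0.2210,-0.9753)
member 3 (1-3): L=1.8978, (cx,cy)=(0.9527,0.3040)
member 4 (2-3): L=4.5723, (cx,cy)=(0.2021,0.9794)
member 5 (2-4): L=1.8670, (cx,cy)=(1.0000,0.0000)
member 6 (3-4): L=4.5762, (cx,cy)=(0.2061,-0.9785)
member 7 (3-5): L=1.9694, (cx,cy)=(0.9998,-0.0208)
member 8 (4-5): L=4.5541, (cx,cy)=(0.2253,0.9743)
solve A·x = −loads:
  F[0-1] = -4465.1604 N (compression)
  F[0-2] = -2416.6976 N (compression)
  F[1-2] = +4014.3362 N (tension)
  F[1-3] = +1605.5096 N (tension)
  F[2-3] = -3997.5497 N (compression)
  F[2-4] = -721.6644 N (compression)
  F[3-4] = +3502.1109 N (tension)
  F[3-5] = +0.0000 N (tension)
  F[4-5] = -0.0000 N (compression)
  Rx@0 = +3338.4300 N
  Ry@0 = +4368.9892 N
  Ry@4 = -3426.9492 N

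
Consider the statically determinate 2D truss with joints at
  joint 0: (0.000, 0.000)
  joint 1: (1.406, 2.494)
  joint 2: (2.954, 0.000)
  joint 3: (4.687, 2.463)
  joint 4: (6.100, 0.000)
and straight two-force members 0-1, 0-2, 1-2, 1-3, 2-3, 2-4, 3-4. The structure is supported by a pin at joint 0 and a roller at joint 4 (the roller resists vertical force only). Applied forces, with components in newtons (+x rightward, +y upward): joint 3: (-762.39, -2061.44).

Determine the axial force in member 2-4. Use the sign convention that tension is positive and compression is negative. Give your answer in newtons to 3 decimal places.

732.086

N=5 nodes, M=7 members, R=3 reactions → 2N=10, M+R=10
member 0 (0-1): L=2.8630, (cx,cy)=(0.4911,0.8711)
member 1 (0-2): L=2.9540, (cx,cy)=(1.0000,0.0000)
member 2 (1-2): L=2.9354, (cx,cy)=(0.5274,-0.8496)
member 3 (1-3): L=3.2811, (cx,cy)=(1.0000,-0.0094)
member 4 (2-3): L=3.0116, (cx,cy)=(0.5754,0.8178)
member 5 (2-4): L=3.1460, (cx,cy)=(1.0000,0.0000)
member 6 (3-4): L=2.8395, (cx,cy)=(0.4976,-0.8674)
solve A·x = −loads:
  F[0-1] = -901.5421 N (compression)
  F[0-2] = -319.6515 N (compression)
  F[1-2] = +934.7272 N (tension)
  F[1-3] = -935.7207 N (compression)
  F[2-3] = -971.0710 N (compression)
  F[2-4] = +732.0859 N (tension)
  F[3-4] = -1471.1825 N (compression)
  Rx@0 = +762.3900 N
  Ry@0 = +785.3412 N
  Ry@4 = +1276.0988 N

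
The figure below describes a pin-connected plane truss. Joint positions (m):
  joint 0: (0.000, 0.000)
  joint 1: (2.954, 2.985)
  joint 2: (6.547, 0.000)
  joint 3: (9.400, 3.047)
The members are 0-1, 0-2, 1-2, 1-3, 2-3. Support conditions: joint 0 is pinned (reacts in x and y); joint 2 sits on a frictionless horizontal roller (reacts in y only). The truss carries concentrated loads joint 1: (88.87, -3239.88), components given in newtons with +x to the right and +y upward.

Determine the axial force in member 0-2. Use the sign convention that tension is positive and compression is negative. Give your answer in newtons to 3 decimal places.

N=4 nodes, M=5 members, R=3 reactions → 2N=8, M+R=8
member 0 (0-1): L=4.1996, (cx,cy)=(0.7034,0.7108)
member 1 (0-2): L=6.5470, (cx,cy)=(1.0000,0.0000)
member 2 (1-2): L=4.6712, (cx,cy)=(0.7692,-0.6390)
member 3 (1-3): L=6.4463, (cx,cy)=(1.0000,0.0096)
member 4 (2-3): L=4.1742, (cx,cy)=(0.6835,0.7300)
solve A·x = −loads:
  F[0-1] = -2444.5129 N (compression)
  F[0-2] = +1808.3558 N (tension)
  F[1-2] = -2351.0008 N (compression)
  F[1-3] = -0.0000 N (compression)
  F[2-3] = +0.0000 N (tension)
  Rx@0 = -88.8700 N
  Ry@0 = +1737.5305 N
  Ry@2 = +1502.3495 N

1808.356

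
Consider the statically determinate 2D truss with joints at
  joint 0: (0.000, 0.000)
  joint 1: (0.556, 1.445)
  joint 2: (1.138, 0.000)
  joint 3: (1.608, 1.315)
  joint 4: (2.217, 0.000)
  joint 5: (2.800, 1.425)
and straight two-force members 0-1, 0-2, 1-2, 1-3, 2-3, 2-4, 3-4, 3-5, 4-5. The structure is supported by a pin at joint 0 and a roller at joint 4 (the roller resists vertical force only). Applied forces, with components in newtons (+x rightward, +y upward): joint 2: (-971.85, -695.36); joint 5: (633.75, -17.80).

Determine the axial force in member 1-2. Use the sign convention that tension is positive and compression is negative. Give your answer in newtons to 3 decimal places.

-87.475

N=6 nodes, M=9 members, R=3 reactions → 2N=12, M+R=12
member 0 (0-1): L=1.5483, (cx,cy)=(0.3591,0.9333)
member 1 (0-2): L=1.1380, (cx,cy)=(1.0000,0.0000)
member 2 (1-2): L=1.5578, (cx,cy)=(0.3736,-0.9276)
member 3 (1-3): L=1.0600, (cx,cy)=(0.9925,-0.1226)
member 4 (2-3): L=1.3965, (cx,cy)=(0.3366,0.9417)
member 5 (2-4): L=1.0790, (cx,cy)=(1.0000,0.0000)
member 6 (3-4): L=1.4492, (cx,cy)=(0.4202,-0.9074)
member 7 (3-5): L=1.1971, (cx,cy)=(0.9958,0.0919)
member 8 (4-5): L=1.5396, (cx,cy)=(0.3787,0.9255)
solve A·x = −loads:
  F[0-1] = +78.8635 N (tension)
  F[0-2] = -366.4206 N (compression)
  F[1-2] = -87.4754 N (compression)
  F[1-3] = +61.4657 N (tension)
  F[2-3] = +824.6081 N (tension)
  F[2-4] = +295.2156 N (tension)
  F[3-4] = -779.6736 N (compression)
  F[3-5] = +669.0145 N (tension)
  F[4-5] = -85.6549 N (compression)
  Rx@0 = +338.1000 N
  Ry@0 = -73.6029 N
  Ry@4 = +786.7629 N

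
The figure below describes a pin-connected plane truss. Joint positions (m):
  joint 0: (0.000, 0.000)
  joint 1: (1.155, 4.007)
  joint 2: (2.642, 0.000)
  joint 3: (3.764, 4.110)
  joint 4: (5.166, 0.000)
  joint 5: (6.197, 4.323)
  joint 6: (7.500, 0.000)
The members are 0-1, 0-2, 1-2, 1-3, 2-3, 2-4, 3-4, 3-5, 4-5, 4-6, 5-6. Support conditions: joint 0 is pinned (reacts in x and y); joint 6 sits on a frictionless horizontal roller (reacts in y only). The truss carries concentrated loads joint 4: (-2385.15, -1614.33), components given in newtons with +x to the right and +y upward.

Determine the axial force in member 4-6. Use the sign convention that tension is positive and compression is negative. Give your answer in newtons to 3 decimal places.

N=7 nodes, M=11 members, R=3 reactions → 2N=14, M+R=14
member 0 (0-1): L=4.1701, (cx,cy)=(0.2770,0.9609)
member 1 (0-2): L=2.6420, (cx,cy)=(1.0000,0.0000)
member 2 (1-2): L=4.2740, (cx,cy)=(0.3479,-0.9375)
member 3 (1-3): L=2.6110, (cx,cy)=(0.9992,0.0394)
member 4 (2-3): L=4.2604, (cx,cy)=(0.2634,0.9647)
member 5 (2-4): L=2.5240, (cx,cy)=(1.0000,0.0000)
member 6 (3-4): L=4.3425, (cx,cy)=(0.3229,-0.9464)
member 7 (3-5): L=2.4423, (cx,cy)=(0.9962,0.0872)
member 8 (4-5): L=4.4442, (cx,cy)=(0.2320,0.9727)
member 9 (4-6): L=2.3340, (cx,cy)=(1.0000,0.0000)
member 10 (5-6): L=4.5151, (cx,cy)=(0.2886,-0.9575)
solve A·x = −loads:
  F[0-1] = -522.8333 N (compression)
  F[0-2] = -2240.3413 N (compression)
  F[1-2] = +522.1098 N (tension)
  F[1-3] = -326.7135 N (compression)
  F[2-3] = -507.4033 N (compression)
  F[2-4] = -1925.0633 N (compression)
  F[3-4] = +474.0885 N (tension)
  F[3-5] = -615.4924 N (compression)
  F[4-5] = +1198.3203 N (tension)
  F[4-6] = +335.1542 N (tension)
  F[5-6] = -1161.3622 N (compression)
  Rx@0 = +2385.1500 N
  Ry@0 = +502.3795 N
  Ry@6 = +1111.9505 N

335.154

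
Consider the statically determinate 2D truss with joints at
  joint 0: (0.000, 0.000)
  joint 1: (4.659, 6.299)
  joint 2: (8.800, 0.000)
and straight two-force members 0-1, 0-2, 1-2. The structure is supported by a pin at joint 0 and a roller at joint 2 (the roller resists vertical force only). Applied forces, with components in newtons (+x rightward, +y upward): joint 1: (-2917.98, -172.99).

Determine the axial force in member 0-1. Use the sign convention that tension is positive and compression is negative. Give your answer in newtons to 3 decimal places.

-2699.173

N=3 nodes, M=3 members, R=3 reactions → 2N=6, M+R=6
member 0 (0-1): L=7.8348, (cx,cy)=(0.5947,0.8040)
member 1 (0-2): L=8.8000, (cx,cy)=(1.0000,0.0000)
member 2 (1-2): L=7.5383, (cx,cy)=(0.5493,-0.8356)
solve A·x = −loads:
  F[0-1] = -2699.1728 N (compression)
  F[0-2] = -1312.8991 N (compression)
  F[1-2] = +2389.9946 N (tension)
  Rx@0 = +2917.9800 N
  Ry@0 = +2170.0804 N
  Ry@2 = -1997.0904 N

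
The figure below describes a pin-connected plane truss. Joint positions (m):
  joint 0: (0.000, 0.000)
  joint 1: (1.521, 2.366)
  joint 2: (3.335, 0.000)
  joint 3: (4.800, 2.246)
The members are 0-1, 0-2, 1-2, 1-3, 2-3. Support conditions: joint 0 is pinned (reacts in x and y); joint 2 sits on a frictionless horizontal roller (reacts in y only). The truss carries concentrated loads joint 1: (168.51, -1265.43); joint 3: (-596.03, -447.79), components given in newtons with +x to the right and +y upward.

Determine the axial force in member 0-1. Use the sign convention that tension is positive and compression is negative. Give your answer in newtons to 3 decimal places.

-919.488

N=4 nodes, M=5 members, R=3 reactions → 2N=8, M+R=8
member 0 (0-1): L=2.8127, (cx,cy)=(0.5408,0.8412)
member 1 (0-2): L=3.3350, (cx,cy)=(1.0000,0.0000)
member 2 (1-2): L=2.9814, (cx,cy)=(0.6084,-0.7936)
member 3 (1-3): L=3.2812, (cx,cy)=(0.9993,-0.0366)
member 4 (2-3): L=2.6816, (cx,cy)=(0.5463,0.8376)
solve A·x = −loads:
  F[0-1] = -919.4876 N (compression)
  F[0-2] = +69.6999 N (tension)
  F[1-2] = -606.2441 N (compression)
  F[1-3] = -297.0621 N (compression)
  F[2-3] = -547.5987 N (compression)
  Rx@0 = +427.5200 N
  Ry@0 = +773.4532 N
  Ry@2 = +939.7668 N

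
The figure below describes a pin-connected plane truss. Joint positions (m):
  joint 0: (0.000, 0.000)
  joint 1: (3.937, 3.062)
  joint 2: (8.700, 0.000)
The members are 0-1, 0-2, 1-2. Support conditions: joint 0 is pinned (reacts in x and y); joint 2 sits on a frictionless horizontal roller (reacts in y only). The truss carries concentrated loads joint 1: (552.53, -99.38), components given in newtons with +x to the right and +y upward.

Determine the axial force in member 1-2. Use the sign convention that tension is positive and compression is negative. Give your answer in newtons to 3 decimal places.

N=3 nodes, M=3 members, R=3 reactions → 2N=6, M+R=6
member 0 (0-1): L=4.9876, (cx,cy)=(0.7894,0.6139)
member 1 (0-2): L=8.7000, (cx,cy)=(1.0000,0.0000)
member 2 (1-2): L=5.6623, (cx,cy)=(0.8412,-0.5408)
solve A·x = −loads:
  F[0-1] = +228.1338 N (tension)
  F[0-2] = +372.4496 N (tension)
  F[1-2] = -442.7742 N (compression)
  Rx@0 = -552.5300 N
  Ry@0 = -140.0575 N
  Ry@2 = +239.4375 N

-442.774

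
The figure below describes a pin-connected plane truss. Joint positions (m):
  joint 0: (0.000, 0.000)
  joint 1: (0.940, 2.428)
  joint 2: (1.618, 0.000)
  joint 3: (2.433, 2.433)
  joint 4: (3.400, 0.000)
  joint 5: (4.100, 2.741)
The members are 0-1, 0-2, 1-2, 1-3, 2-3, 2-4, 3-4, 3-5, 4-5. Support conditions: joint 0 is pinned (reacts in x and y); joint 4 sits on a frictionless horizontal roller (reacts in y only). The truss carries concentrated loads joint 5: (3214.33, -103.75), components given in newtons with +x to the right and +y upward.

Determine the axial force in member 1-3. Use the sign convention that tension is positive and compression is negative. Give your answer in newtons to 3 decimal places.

N=6 nodes, M=9 members, R=3 reactions → 2N=12, M+R=12
member 0 (0-1): L=2.6036, (cx,cy)=(0.3610,0.9326)
member 1 (0-2): L=1.6180, (cx,cy)=(1.0000,0.0000)
member 2 (1-2): L=2.5209, (cx,cy)=(0.2690,-0.9632)
member 3 (1-3): L=1.4930, (cx,cy)=(1.0000,0.0033)
member 4 (2-3): L=2.5659, (cx,cy)=(0.3176,0.9482)
member 5 (2-4): L=1.7820, (cx,cy)=(1.0000,0.0000)
member 6 (3-4): L=2.6181, (cx,cy)=(0.3693,-0.9293)
member 7 (3-5): L=1.6952, (cx,cy)=(0.9834,0.1817)
member 8 (4-5): L=2.8290, (cx,cy)=(0.2474,0.9689)
solve A·x = −loads:
  F[0-1] = +2801.6445 N (tension)
  F[0-2] = +2202.8321 N (tension)
  F[1-2] = -2706.5808 N (compression)
  F[1-3] = +1739.4507 N (tension)
  F[2-3] = +2749.2218 N (tension)
  F[2-4] = +601.6525 N (tension)
  F[3-4] = -2135.2189 N (compression)
  F[3-5] = +3458.8858 N (tension)
  F[4-5] = -755.6871 N (compression)
  Rx@0 = -3214.3300 N
  Ry@0 = -2612.6775 N
  Ry@4 = +2716.4275 N

1739.451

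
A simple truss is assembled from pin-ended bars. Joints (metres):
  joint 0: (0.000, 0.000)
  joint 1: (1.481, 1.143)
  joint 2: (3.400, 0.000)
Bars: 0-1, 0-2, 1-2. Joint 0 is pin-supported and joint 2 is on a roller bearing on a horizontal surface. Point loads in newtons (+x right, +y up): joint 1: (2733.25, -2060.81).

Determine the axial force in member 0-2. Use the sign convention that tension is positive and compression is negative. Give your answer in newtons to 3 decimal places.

N=3 nodes, M=3 members, R=3 reactions → 2N=6, M+R=6
member 0 (0-1): L=1.8708, (cx,cy)=(0.7916,0.6110)
member 1 (0-2): L=3.4000, (cx,cy)=(1.0000,0.0000)
member 2 (1-2): L=2.2336, (cx,cy)=(0.8591,-0.5117)
solve A·x = −loads:
  F[0-1] = -399.8376 N (compression)
  F[0-2] = +3049.7811 N (tension)
  F[1-2] = -3549.7755 N (compression)
  Rx@0 = -2733.2500 N
  Ry@0 = +244.2911 N
  Ry@2 = +1816.5189 N

3049.781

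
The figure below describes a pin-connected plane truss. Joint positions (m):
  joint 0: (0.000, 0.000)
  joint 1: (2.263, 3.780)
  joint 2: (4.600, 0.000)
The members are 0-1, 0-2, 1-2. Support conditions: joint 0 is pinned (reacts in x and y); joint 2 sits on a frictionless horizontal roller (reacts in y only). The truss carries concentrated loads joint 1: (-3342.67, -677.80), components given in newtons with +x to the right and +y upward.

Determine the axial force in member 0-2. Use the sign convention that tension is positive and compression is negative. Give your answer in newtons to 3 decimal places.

-1492.066

N=3 nodes, M=3 members, R=3 reactions → 2N=6, M+R=6
member 0 (0-1): L=4.4056, (cx,cy)=(0.5137,0.8580)
member 1 (0-2): L=4.6000, (cx,cy)=(1.0000,0.0000)
member 2 (1-2): L=4.4441, (cx,cy)=(0.5259,-0.8506)
solve A·x = −loads:
  F[0-1] = -3602.7728 N (compression)
  F[0-2] = -1492.0661 N (compression)
  F[1-2] = +2837.3476 N (tension)
  Rx@0 = +3342.6700 N
  Ry@0 = +3091.1546 N
  Ry@2 = -2413.3546 N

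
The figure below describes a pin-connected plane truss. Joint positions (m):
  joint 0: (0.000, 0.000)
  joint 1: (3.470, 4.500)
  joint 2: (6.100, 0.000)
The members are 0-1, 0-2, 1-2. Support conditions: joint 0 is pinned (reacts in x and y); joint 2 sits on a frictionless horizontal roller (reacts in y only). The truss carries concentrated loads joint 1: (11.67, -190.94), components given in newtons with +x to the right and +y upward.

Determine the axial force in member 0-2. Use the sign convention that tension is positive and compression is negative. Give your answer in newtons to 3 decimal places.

68.512

N=3 nodes, M=3 members, R=3 reactions → 2N=6, M+R=6
member 0 (0-1): L=5.6825, (cx,cy)=(0.6106,0.7919)
member 1 (0-2): L=6.1000, (cx,cy)=(1.0000,0.0000)
member 2 (1-2): L=5.2122, (cx,cy)=(0.5046,-0.8634)
solve A·x = −loads:
  F[0-1] = -93.0849 N (compression)
  F[0-2] = +68.5119 N (tension)
  F[1-2] = -135.7783 N (compression)
  Rx@0 = -11.6700 N
  Ry@0 = +73.7143 N
  Ry@2 = +117.2257 N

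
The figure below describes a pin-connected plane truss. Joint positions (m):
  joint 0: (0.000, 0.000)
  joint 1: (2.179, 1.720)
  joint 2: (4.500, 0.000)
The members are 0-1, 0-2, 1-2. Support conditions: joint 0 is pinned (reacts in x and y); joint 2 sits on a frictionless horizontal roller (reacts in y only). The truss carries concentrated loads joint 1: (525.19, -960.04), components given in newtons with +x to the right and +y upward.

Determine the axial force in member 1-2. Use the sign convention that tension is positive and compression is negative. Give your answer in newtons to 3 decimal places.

-1117.937

N=3 nodes, M=3 members, R=3 reactions → 2N=6, M+R=6
member 0 (0-1): L=2.7760, (cx,cy)=(0.7849,0.6196)
member 1 (0-2): L=4.5000, (cx,cy)=(1.0000,0.0000)
member 2 (1-2): L=2.8888, (cx,cy)=(0.8034,-0.5954)
solve A·x = −loads:
  F[0-1] = -475.2013 N (compression)
  F[0-2] = +898.1892 N (tension)
  F[1-2] = -1117.9370 N (compression)
  Rx@0 = -525.1900 N
  Ry@0 = +294.4280 N
  Ry@2 = +665.6120 N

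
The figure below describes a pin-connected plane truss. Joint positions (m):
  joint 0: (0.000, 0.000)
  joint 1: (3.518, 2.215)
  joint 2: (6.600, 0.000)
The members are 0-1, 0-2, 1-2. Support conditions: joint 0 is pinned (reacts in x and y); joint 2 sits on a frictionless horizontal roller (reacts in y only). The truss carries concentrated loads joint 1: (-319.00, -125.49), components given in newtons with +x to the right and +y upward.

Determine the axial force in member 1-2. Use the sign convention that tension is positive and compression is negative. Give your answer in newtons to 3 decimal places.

N=3 nodes, M=3 members, R=3 reactions → 2N=6, M+R=6
member 0 (0-1): L=4.1572, (cx,cy)=(0.8462,0.5328)
member 1 (0-2): L=6.6000, (cx,cy)=(1.0000,0.0000)
member 2 (1-2): L=3.7954, (cx,cy)=(0.8120,-0.5836)
solve A·x = −loads:
  F[0-1] = -310.9163 N (compression)
  F[0-2] = -55.8911 N (compression)
  F[1-2] = +68.8282 N (tension)
  Rx@0 = +319.0000 N
  Ry@0 = +165.6584 N
  Ry@2 = -40.1684 N

68.828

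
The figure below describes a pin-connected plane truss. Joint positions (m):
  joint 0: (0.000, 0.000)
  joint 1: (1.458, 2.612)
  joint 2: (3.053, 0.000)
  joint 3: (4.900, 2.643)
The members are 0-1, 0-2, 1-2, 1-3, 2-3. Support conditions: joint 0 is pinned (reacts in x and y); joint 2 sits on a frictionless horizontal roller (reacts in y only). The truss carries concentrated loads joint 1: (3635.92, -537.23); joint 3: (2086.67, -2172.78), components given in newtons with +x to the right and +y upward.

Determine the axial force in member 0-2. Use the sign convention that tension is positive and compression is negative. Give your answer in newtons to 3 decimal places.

N=4 nodes, M=5 members, R=3 reactions → 2N=8, M+R=8
member 0 (0-1): L=2.9914, (cx,cy)=(0.4874,0.8732)
member 1 (0-2): L=3.0530, (cx,cy)=(1.0000,0.0000)
member 2 (1-2): L=3.0605, (cx,cy)=(0.5212,-0.8535)
member 3 (1-3): L=3.4421, (cx,cy)=(1.0000,0.0090)
member 4 (2-3): L=3.2244, (cx,cy)=(0.5728,0.8197)
solve A·x = −loads:
  F[0-1] = +6815.3099 N (tension)
  F[0-2] = +2400.7962 N (tension)
  F[1-2] = -7563.9600 N (compression)
  F[1-3] = +3628.0483 N (tension)
  F[2-3] = -2690.6175 N (compression)
  Rx@0 = -5722.5900 N
  Ry@0 = -5950.9776 N
  Ry@2 = +8660.9876 N

2400.796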